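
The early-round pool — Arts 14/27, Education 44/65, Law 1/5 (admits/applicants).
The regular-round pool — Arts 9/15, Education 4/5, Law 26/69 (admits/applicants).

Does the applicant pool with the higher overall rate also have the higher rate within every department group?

Arts: the early-round pool 14/27 = 51.9%, the regular-round pool 9/15 = 60.0% → the regular-round pool
Education: the early-round pool 44/65 = 67.7%, the regular-round pool 4/5 = 80.0% → the regular-round pool
Law: the early-round pool 1/5 = 20.0%, the regular-round pool 26/69 = 37.7% → the regular-round pool
Overall: the early-round pool 59/97 = 60.8%, the regular-round pool 39/89 = 43.8% → the early-round pool
The regular-round pool wins each department group but the early-round pool wins overall — the comparison reverses. The regular-round pool's applicants skew toward Law, which has a lower base rate.

No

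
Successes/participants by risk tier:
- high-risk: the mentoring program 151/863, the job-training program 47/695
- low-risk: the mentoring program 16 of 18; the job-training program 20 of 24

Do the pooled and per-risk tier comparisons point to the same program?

Yes

High-risk: the mentoring program 151/863 = 17.5%, the job-training program 47/695 = 6.8% → the mentoring program
Low-risk: the mentoring program 16/18 = 88.9%, the job-training program 20/24 = 83.3% → the mentoring program
Overall: the mentoring program 167/881 = 19.0%, the job-training program 67/719 = 9.3% → the mentoring program
The mentoring program wins overall and in every risk group — no reversal.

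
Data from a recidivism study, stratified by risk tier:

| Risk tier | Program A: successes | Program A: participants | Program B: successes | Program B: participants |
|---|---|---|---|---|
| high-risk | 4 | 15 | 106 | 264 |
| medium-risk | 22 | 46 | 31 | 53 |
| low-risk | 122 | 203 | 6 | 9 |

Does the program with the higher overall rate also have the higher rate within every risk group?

High-risk: Program A 4/15 = 26.7%, Program B 106/264 = 40.2% → Program B
Medium-risk: Program A 22/46 = 47.8%, Program B 31/53 = 58.5% → Program B
Low-risk: Program A 122/203 = 60.1%, Program B 6/9 = 66.7% → Program B
Overall: Program A 148/264 = 56.1%, Program B 143/326 = 43.9% → Program A
Program B wins each risk group but Program A wins overall — the comparison reverses. Program B's participants skew toward high-risk, which has a lower base rate.

No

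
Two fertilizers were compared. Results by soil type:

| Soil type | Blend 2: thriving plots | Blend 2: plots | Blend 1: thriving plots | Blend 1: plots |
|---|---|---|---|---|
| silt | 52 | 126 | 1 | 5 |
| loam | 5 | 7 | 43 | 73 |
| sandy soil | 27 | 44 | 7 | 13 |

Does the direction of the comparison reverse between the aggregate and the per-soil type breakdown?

Yes

Silt: Blend 2 52/126 = 41.3%, Blend 1 1/5 = 20.0% → Blend 2
Loam: Blend 2 5/7 = 71.4%, Blend 1 43/73 = 58.9% → Blend 2
Sandy soil: Blend 2 27/44 = 61.4%, Blend 1 7/13 = 53.8% → Blend 2
Overall: Blend 2 84/177 = 47.5%, Blend 1 51/91 = 56.0% → Blend 1
Blend 2 wins each soil group but Blend 1 wins overall — the comparison reverses. Blend 2's plots skew toward silt, which has a lower base rate.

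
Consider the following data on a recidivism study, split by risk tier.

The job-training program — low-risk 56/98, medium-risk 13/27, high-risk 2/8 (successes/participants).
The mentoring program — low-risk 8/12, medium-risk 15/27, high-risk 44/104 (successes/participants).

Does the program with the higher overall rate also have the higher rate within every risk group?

No

Low-risk: the job-training program 56/98 = 57.1%, the mentoring program 8/12 = 66.7% → the mentoring program
Medium-risk: the job-training program 13/27 = 48.1%, the mentoring program 15/27 = 55.6% → the mentoring program
High-risk: the job-training program 2/8 = 25.0%, the mentoring program 44/104 = 42.3% → the mentoring program
Overall: the job-training program 71/133 = 53.4%, the mentoring program 67/143 = 46.9% → the job-training program
The mentoring program wins each risk group but the job-training program wins overall — the comparison reverses. The mentoring program's participants skew toward high-risk, which has a lower base rate.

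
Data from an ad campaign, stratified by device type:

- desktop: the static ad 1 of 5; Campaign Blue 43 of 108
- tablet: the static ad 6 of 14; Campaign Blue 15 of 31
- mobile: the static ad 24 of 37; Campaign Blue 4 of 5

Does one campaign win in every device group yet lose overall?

Desktop: the static ad 1/5 = 20.0%, Campaign Blue 43/108 = 39.8% → Campaign Blue
Tablet: the static ad 6/14 = 42.9%, Campaign Blue 15/31 = 48.4% → Campaign Blue
Mobile: the static ad 24/37 = 64.9%, Campaign Blue 4/5 = 80.0% → Campaign Blue
Overall: the static ad 31/56 = 55.4%, Campaign Blue 62/144 = 43.1% → the static ad
Campaign Blue wins each device group but the static ad wins overall — the comparison reverses. Campaign Blue's impressions skew toward desktop, which has a lower base rate.

Yes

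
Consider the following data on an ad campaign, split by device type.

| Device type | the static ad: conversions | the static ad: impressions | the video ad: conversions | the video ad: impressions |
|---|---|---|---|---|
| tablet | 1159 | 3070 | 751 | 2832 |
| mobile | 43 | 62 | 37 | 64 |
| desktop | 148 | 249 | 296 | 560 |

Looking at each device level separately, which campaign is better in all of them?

Tablet: the static ad 1159/3070 = 37.8%, the video ad 751/2832 = 26.5% → the static ad
Mobile: the static ad 43/62 = 69.4%, the video ad 37/64 = 57.8% → the static ad
Desktop: the static ad 148/249 = 59.4%, the video ad 296/560 = 52.9% → the static ad
The static ad has the higher rate in all 3 groups.

the static ad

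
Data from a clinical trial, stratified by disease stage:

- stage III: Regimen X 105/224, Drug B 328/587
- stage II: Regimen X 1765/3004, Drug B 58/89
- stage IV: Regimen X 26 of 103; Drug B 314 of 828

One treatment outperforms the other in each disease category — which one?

Stage III: Regimen X 105/224 = 46.9%, Drug B 328/587 = 55.9% → Drug B
Stage II: Regimen X 1765/3004 = 58.8%, Drug B 58/89 = 65.2% → Drug B
Stage IV: Regimen X 26/103 = 25.2%, Drug B 314/828 = 37.9% → Drug B
Drug B has the higher rate in all 3 groups.

Drug B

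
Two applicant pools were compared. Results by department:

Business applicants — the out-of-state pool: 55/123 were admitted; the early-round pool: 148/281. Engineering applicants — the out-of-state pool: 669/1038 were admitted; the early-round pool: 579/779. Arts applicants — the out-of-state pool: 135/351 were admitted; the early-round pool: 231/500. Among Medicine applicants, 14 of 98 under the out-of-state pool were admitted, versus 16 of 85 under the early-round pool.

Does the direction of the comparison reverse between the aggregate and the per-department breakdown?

No

Business: the out-of-state pool 55/123 = 44.7%, the early-round pool 148/281 = 52.7% → the early-round pool
Engineering: the out-of-state pool 669/1038 = 64.5%, the early-round pool 579/779 = 74.3% → the early-round pool
Arts: the out-of-state pool 135/351 = 38.5%, the early-round pool 231/500 = 46.2% → the early-round pool
Medicine: the out-of-state pool 14/98 = 14.3%, the early-round pool 16/85 = 18.8% → the early-round pool
Overall: the out-of-state pool 873/1610 = 54.2%, the early-round pool 974/1645 = 59.2% → the early-round pool
The early-round pool wins overall and in every department group — no reversal.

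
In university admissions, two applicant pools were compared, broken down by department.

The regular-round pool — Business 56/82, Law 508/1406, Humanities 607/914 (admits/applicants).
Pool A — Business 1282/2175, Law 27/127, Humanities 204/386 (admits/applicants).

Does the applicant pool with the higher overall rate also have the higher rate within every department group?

No

Business: the regular-round pool 56/82 = 68.3%, Pool A 1282/2175 = 58.9% → the regular-round pool
Law: the regular-round pool 508/1406 = 36.1%, Pool A 27/127 = 21.3% → the regular-round pool
Humanities: the regular-round pool 607/914 = 66.4%, Pool A 204/386 = 52.8% → the regular-round pool
Overall: the regular-round pool 1171/2402 = 48.8%, Pool A 1513/2688 = 56.3% → Pool A
The regular-round pool wins each department group but Pool A wins overall — the comparison reverses. The regular-round pool's applicants skew toward Law, which has a lower base rate.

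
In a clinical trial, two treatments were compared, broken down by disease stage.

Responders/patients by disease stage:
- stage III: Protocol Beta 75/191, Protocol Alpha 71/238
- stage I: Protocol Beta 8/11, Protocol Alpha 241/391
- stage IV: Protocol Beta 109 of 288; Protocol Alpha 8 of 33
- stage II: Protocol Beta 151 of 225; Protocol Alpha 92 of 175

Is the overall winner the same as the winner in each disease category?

Stage III: Protocol Beta 75/191 = 39.3%, Protocol Alpha 71/238 = 29.8% → Protocol Beta
Stage I: Protocol Beta 8/11 = 72.7%, Protocol Alpha 241/391 = 61.6% → Protocol Beta
Stage IV: Protocol Beta 109/288 = 37.8%, Protocol Alpha 8/33 = 24.2% → Protocol Beta
Stage II: Protocol Beta 151/225 = 67.1%, Protocol Alpha 92/175 = 52.6% → Protocol Beta
Overall: Protocol Beta 343/715 = 48.0%, Protocol Alpha 412/837 = 49.2% → Protocol Alpha
Protocol Beta wins each disease group but Protocol Alpha wins overall — the comparison reverses. Protocol Beta's patients skew toward stage IV, which has a lower base rate.

No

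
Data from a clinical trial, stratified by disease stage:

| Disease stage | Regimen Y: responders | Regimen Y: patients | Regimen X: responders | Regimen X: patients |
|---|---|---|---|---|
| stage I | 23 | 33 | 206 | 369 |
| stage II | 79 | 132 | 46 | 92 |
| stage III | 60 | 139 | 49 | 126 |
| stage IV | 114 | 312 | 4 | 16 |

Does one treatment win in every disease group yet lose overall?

Yes

Stage I: Regimen Y 23/33 = 69.7%, Regimen X 206/369 = 55.8% → Regimen Y
Stage II: Regimen Y 79/132 = 59.8%, Regimen X 46/92 = 50.0% → Regimen Y
Stage III: Regimen Y 60/139 = 43.2%, Regimen X 49/126 = 38.9% → Regimen Y
Stage IV: Regimen Y 114/312 = 36.5%, Regimen X 4/16 = 25.0% → Regimen Y
Overall: Regimen Y 276/616 = 44.8%, Regimen X 305/603 = 50.6% → Regimen X
Regimen Y wins each disease group but Regimen X wins overall — the comparison reverses. Regimen Y's patients skew toward stage IV, which has a lower base rate.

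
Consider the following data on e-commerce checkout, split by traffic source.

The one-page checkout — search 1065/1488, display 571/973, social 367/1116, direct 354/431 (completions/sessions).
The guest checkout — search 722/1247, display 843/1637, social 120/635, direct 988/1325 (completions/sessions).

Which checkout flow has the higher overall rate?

the one-page checkout

Search: the one-page checkout 1065/1488 = 71.6%, the guest checkout 722/1247 = 57.9% → the one-page checkout
Display: the one-page checkout 571/973 = 58.7%, the guest checkout 843/1637 = 51.5% → the one-page checkout
Social: the one-page checkout 367/1116 = 32.9%, the guest checkout 120/635 = 18.9% → the one-page checkout
Direct: the one-page checkout 354/431 = 82.1%, the guest checkout 988/1325 = 74.6% → the one-page checkout
Overall: the one-page checkout 2357/4008 = 58.8%, the guest checkout 2673/4844 = 55.2% → the one-page checkout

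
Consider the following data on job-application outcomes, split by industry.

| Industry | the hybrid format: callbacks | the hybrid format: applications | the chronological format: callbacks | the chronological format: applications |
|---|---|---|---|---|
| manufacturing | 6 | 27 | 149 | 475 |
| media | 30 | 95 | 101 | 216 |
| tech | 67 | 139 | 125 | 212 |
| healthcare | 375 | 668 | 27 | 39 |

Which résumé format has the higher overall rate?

Manufacturing: the hybrid format 6/27 = 22.2%, the chronological format 149/475 = 31.4% → the chronological format
Media: the hybrid format 30/95 = 31.6%, the chronological format 101/216 = 46.8% → the chronological format
Tech: the hybrid format 67/139 = 48.2%, the chronological format 125/212 = 59.0% → the chronological format
Healthcare: the hybrid format 375/668 = 56.1%, the chronological format 27/39 = 69.2% → the chronological format
Overall: the hybrid format 478/929 = 51.5%, the chronological format 402/942 = 42.7% → the hybrid format
(The chronological format wins every industry group but the hybrid format wins overall — the chronological format's applications skew toward the low-rate manufacturing group.)

the hybrid format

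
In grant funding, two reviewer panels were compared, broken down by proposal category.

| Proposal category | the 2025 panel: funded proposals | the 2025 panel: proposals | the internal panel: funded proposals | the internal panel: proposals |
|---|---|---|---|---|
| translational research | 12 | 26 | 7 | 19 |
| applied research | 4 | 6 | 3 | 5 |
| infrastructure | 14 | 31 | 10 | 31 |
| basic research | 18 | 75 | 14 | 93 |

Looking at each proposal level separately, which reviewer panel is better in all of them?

the 2025 panel

Translational research: the 2025 panel 12/26 = 46.2%, the internal panel 7/19 = 36.8% → the 2025 panel
Applied research: the 2025 panel 4/6 = 66.7%, the internal panel 3/5 = 60.0% → the 2025 panel
Infrastructure: the 2025 panel 14/31 = 45.2%, the internal panel 10/31 = 32.3% → the 2025 panel
Basic research: the 2025 panel 18/75 = 24.0%, the internal panel 14/93 = 15.1% → the 2025 panel
The 2025 panel has the higher rate in all 4 groups.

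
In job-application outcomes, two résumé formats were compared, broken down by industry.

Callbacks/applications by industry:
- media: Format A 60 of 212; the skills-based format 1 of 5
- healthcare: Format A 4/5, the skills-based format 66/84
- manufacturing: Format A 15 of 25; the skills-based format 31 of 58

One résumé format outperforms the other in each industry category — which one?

Format A

Media: Format A 60/212 = 28.3%, the skills-based format 1/5 = 20.0% → Format A
Healthcare: Format A 4/5 = 80.0%, the skills-based format 66/84 = 78.6% → Format A
Manufacturing: Format A 15/25 = 60.0%, the skills-based format 31/58 = 53.4% → Format A
Format A has the higher rate in all 3 groups.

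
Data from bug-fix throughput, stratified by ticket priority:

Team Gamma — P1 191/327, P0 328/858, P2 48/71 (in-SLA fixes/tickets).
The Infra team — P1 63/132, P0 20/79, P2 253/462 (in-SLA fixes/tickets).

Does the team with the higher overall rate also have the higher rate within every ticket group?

No

P1: Team Gamma 191/327 = 58.4%, the Infra team 63/132 = 47.7% → Team Gamma
P0: Team Gamma 328/858 = 38.2%, the Infra team 20/79 = 25.3% → Team Gamma
P2: Team Gamma 48/71 = 67.6%, the Infra team 253/462 = 54.8% → Team Gamma
Overall: Team Gamma 567/1256 = 45.1%, the Infra team 336/673 = 49.9% → the Infra team
Team Gamma wins each ticket group but the Infra team wins overall — the comparison reverses. Team Gamma's tickets skew toward P0, which has a lower base rate.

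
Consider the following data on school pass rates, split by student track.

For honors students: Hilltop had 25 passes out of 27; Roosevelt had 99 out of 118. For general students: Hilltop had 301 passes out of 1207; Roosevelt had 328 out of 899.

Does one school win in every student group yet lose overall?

No

Honors: Hilltop 25/27 = 92.6%, Roosevelt 99/118 = 83.9% → Hilltop
General: Hilltop 301/1207 = 24.9%, Roosevelt 328/899 = 36.5% → Roosevelt
Overall: Hilltop 326/1234 = 26.4%, Roosevelt 427/1017 = 42.0% → Roosevelt
Neither sweeps: Hilltop wins 1 of 2 groups, Roosevelt wins 1. Roosevelt wins overall but not every group — no Simpson reversal.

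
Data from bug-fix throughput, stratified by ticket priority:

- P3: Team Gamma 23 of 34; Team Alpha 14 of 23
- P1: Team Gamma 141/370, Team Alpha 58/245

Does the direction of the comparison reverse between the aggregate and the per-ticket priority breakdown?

No

P3: Team Gamma 23/34 = 67.6%, Team Alpha 14/23 = 60.9% → Team Gamma
P1: Team Gamma 141/370 = 38.1%, Team Alpha 58/245 = 23.7% → Team Gamma
Overall: Team Gamma 164/404 = 40.6%, Team Alpha 72/268 = 26.9% → Team Gamma
Team Gamma wins overall and in every ticket group — no reversal.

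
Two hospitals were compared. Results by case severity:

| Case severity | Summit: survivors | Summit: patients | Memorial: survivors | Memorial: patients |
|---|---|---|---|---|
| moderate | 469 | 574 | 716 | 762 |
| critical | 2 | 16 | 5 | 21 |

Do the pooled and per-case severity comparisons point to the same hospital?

Moderate: Summit 469/574 = 81.7%, Memorial 716/762 = 94.0% → Memorial
Critical: Summit 2/16 = 12.5%, Memorial 5/21 = 23.8% → Memorial
Overall: Summit 471/590 = 79.8%, Memorial 721/783 = 92.1% → Memorial
Memorial wins overall and in every case group — no reversal.

Yes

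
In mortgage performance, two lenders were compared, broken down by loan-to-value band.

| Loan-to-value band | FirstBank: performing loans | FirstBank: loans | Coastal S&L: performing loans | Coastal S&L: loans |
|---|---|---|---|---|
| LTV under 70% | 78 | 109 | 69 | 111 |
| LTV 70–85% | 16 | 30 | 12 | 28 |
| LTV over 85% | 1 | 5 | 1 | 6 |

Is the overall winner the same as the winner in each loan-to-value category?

Yes

LTV under 70%: FirstBank 78/109 = 71.6%, Coastal S&L 69/111 = 62.2% → FirstBank
LTV 70–85%: FirstBank 16/30 = 53.3%, Coastal S&L 12/28 = 42.9% → FirstBank
LTV over 85%: FirstBank 1/5 = 20.0%, Coastal S&L 1/6 = 16.7% → FirstBank
Overall: FirstBank 95/144 = 66.0%, Coastal S&L 82/145 = 56.6% → FirstBank
FirstBank wins overall and in every loan-to-value group — no reversal.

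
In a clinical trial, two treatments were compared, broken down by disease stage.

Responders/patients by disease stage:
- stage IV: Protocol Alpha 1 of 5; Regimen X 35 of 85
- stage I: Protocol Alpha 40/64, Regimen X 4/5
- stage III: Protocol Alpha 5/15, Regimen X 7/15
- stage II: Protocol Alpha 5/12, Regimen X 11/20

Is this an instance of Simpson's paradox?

Stage IV: Protocol Alpha 1/5 = 20.0%, Regimen X 35/85 = 41.2% → Regimen X
Stage I: Protocol Alpha 40/64 = 62.5%, Regimen X 4/5 = 80.0% → Regimen X
Stage III: Protocol Alpha 5/15 = 33.3%, Regimen X 7/15 = 46.7% → Regimen X
Stage II: Protocol Alpha 5/12 = 41.7%, Regimen X 11/20 = 55.0% → Regimen X
Overall: Protocol Alpha 51/96 = 53.1%, Regimen X 57/125 = 45.6% → Protocol Alpha
Regimen X wins each disease group but Protocol Alpha wins overall — the comparison reverses. Regimen X's patients skew toward stage IV, which has a lower base rate.

Yes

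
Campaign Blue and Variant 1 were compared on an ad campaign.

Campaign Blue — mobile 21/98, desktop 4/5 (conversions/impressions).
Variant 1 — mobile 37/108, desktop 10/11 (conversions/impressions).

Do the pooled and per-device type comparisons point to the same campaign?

Mobile: Campaign Blue 21/98 = 21.4%, Variant 1 37/108 = 34.3% → Variant 1
Desktop: Campaign Blue 4/5 = 80.0%, Variant 1 10/11 = 90.9% → Variant 1
Overall: Campaign Blue 25/103 = 24.3%, Variant 1 47/119 = 39.5% → Variant 1
Variant 1 wins overall and in every device group — no reversal.

Yes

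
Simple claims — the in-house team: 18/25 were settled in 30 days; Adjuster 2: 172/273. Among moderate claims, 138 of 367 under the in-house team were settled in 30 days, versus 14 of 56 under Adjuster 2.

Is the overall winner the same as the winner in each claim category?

No

Simple: the in-house team 18/25 = 72.0%, Adjuster 2 172/273 = 63.0% → the in-house team
Moderate: the in-house team 138/367 = 37.6%, Adjuster 2 14/56 = 25.0% → the in-house team
Overall: the in-house team 156/392 = 39.8%, Adjuster 2 186/329 = 56.5% → Adjuster 2
The in-house team wins each claim group but Adjuster 2 wins overall — the comparison reverses. The in-house team's claims skew toward moderate, which has a lower base rate.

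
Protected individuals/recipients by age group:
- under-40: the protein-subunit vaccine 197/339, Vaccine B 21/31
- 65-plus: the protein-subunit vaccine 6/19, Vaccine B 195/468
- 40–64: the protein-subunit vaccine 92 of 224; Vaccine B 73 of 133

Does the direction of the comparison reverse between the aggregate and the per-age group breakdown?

Under-40: the protein-subunit vaccine 197/339 = 58.1%, Vaccine B 21/31 = 67.7% → Vaccine B
65-plus: the protein-subunit vaccine 6/19 = 31.6%, Vaccine B 195/468 = 41.7% → Vaccine B
40–64: the protein-subunit vaccine 92/224 = 41.1%, Vaccine B 73/133 = 54.9% → Vaccine B
Overall: the protein-subunit vaccine 295/582 = 50.7%, Vaccine B 289/632 = 45.7% → the protein-subunit vaccine
Vaccine B wins each age group but the protein-subunit vaccine wins overall — the comparison reverses. Vaccine B's recipients skew toward 65-plus, which has a lower base rate.

Yes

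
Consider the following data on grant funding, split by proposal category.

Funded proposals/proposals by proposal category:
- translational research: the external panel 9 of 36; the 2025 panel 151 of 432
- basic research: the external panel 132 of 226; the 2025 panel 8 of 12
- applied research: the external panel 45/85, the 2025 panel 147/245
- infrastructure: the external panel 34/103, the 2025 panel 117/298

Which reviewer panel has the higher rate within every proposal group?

Translational research: the external panel 9/36 = 25.0%, the 2025 panel 151/432 = 35.0% → the 2025 panel
Basic research: the external panel 132/226 = 58.4%, the 2025 panel 8/12 = 66.7% → the 2025 panel
Applied research: the external panel 45/85 = 52.9%, the 2025 panel 147/245 = 60.0% → the 2025 panel
Infrastructure: the external panel 34/103 = 33.0%, the 2025 panel 117/298 = 39.3% → the 2025 panel
The 2025 panel has the higher rate in all 4 groups.

the 2025 panel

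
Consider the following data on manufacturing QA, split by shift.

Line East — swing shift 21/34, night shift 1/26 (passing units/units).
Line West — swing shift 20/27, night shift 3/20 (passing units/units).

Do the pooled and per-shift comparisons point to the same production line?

Yes

Swing shift: Line East 21/34 = 61.8%, Line West 20/27 = 74.1% → Line West
Night shift: Line East 1/26 = 3.8%, Line West 3/20 = 15.0% → Line West
Overall: Line East 22/60 = 36.7%, Line West 23/47 = 48.9% → Line West
Line West wins overall and in every shift group — no reversal.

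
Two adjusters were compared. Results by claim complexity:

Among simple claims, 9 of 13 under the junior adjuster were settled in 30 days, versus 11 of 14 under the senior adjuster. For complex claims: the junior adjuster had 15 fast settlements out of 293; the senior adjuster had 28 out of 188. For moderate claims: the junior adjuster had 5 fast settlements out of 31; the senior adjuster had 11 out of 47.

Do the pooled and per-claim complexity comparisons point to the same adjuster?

Simple: the junior adjuster 9/13 = 69.2%, the senior adjuster 11/14 = 78.6% → the senior adjuster
Complex: the junior adjuster 15/293 = 5.1%, the senior adjuster 28/188 = 14.9% → the senior adjuster
Moderate: the junior adjuster 5/31 = 16.1%, the senior adjuster 11/47 = 23.4% → the senior adjuster
Overall: the junior adjuster 29/337 = 8.6%, the senior adjuster 50/249 = 20.1% → the senior adjuster
The senior adjuster wins overall and in every claim group — no reversal.

Yes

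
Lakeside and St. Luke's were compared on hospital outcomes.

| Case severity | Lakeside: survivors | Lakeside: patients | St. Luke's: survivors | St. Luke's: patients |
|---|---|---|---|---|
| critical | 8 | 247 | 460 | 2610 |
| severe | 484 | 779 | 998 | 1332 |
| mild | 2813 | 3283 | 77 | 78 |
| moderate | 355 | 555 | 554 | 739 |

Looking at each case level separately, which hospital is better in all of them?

St. Luke's

Critical: Lakeside 8/247 = 3.2%, St. Luke's 460/2610 = 17.6% → St. Luke's
Severe: Lakeside 484/779 = 62.1%, St. Luke's 998/1332 = 74.9% → St. Luke's
Mild: Lakeside 2813/3283 = 85.7%, St. Luke's 77/78 = 98.7% → St. Luke's
Moderate: Lakeside 355/555 = 64.0%, St. Luke's 554/739 = 75.0% → St. Luke's
St. Luke's has the higher rate in all 4 groups.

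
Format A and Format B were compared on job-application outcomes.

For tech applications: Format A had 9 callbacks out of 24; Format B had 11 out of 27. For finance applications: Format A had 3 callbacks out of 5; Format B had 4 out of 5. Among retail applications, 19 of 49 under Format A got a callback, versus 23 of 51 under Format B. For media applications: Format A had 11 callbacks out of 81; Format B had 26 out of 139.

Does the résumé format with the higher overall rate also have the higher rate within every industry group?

Tech: Format A 9/24 = 37.5%, Format B 11/27 = 40.7% → Format B
Finance: Format A 3/5 = 60.0%, Format B 4/5 = 80.0% → Format B
Retail: Format A 19/49 = 38.8%, Format B 23/51 = 45.1% → Format B
Media: Format A 11/81 = 13.6%, Format B 26/139 = 18.7% → Format B
Overall: Format A 42/159 = 26.4%, Format B 64/222 = 28.8% → Format B
Format B wins overall and in every industry group — no reversal.

Yes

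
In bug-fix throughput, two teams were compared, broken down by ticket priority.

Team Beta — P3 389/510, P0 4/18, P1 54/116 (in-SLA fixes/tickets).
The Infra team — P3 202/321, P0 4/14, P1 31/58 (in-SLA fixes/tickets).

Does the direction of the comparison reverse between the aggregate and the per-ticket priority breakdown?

No

P3: Team Beta 389/510 = 76.3%, the Infra team 202/321 = 62.9% → Team Beta
P0: Team Beta 4/18 = 22.2%, the Infra team 4/14 = 28.6% → the Infra team
P1: Team Beta 54/116 = 46.6%, the Infra team 31/58 = 53.4% → the Infra team
Overall: Team Beta 447/644 = 69.4%, the Infra team 237/393 = 60.3% → Team Beta
Neither sweeps: Team Beta wins 1 of 3 groups, the Infra team wins 2. Team Beta wins overall but not every group — no Simpson reversal.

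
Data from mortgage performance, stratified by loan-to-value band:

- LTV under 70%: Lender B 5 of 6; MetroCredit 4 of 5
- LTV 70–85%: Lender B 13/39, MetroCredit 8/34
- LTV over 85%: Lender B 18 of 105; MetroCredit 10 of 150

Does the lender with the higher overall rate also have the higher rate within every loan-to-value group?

Yes

LTV under 70%: Lender B 5/6 = 83.3%, MetroCredit 4/5 = 80.0% → Lender B
LTV 70–85%: Lender B 13/39 = 33.3%, MetroCredit 8/34 = 23.5% → Lender B
LTV over 85%: Lender B 18/105 = 17.1%, MetroCredit 10/150 = 6.7% → Lender B
Overall: Lender B 36/150 = 24.0%, MetroCredit 22/189 = 11.6% → Lender B
Lender B wins overall and in every loan-to-value group — no reversal.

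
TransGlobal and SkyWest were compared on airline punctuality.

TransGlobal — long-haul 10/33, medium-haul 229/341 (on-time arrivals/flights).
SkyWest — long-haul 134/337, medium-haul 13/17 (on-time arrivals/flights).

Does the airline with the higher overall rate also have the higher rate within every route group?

No

Long-haul: TransGlobal 10/33 = 30.3%, SkyWest 134/337 = 39.8% → SkyWest
Medium-haul: TransGlobal 229/341 = 67.2%, SkyWest 13/17 = 76.5% → SkyWest
Overall: TransGlobal 239/374 = 63.9%, SkyWest 147/354 = 41.5% → TransGlobal
SkyWest wins each route group but TransGlobal wins overall — the comparison reverses. SkyWest's flights skew toward long-haul, which has a lower base rate.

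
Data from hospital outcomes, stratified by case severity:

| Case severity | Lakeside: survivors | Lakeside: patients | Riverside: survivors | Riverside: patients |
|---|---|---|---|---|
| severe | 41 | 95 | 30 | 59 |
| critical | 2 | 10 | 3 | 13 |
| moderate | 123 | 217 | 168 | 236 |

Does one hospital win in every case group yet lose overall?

Severe: Lakeside 41/95 = 43.2%, Riverside 30/59 = 50.8% → Riverside
Critical: Lakeside 2/10 = 20.0%, Riverside 3/13 = 23.1% → Riverside
Moderate: Lakeside 123/217 = 56.7%, Riverside 168/236 = 71.2% → Riverside
Overall: Lakeside 166/322 = 51.6%, Riverside 201/308 = 65.3% → Riverside
Riverside wins overall and in every case group — no reversal.

No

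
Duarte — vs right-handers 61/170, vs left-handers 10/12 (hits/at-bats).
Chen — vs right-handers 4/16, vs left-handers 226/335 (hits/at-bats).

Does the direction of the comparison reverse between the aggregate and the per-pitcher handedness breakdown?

Vs right-handers: Duarte 61/170 = 35.9%, Chen 4/16 = 25.0% → Duarte
Vs left-handers: Duarte 10/12 = 83.3%, Chen 226/335 = 67.5% → Duarte
Overall: Duarte 71/182 = 39.0%, Chen 230/351 = 65.5% → Chen
Duarte wins each pitcher group but Chen wins overall — the comparison reverses. Duarte's at-bats skew toward vs right-handers, which has a lower base rate.

Yes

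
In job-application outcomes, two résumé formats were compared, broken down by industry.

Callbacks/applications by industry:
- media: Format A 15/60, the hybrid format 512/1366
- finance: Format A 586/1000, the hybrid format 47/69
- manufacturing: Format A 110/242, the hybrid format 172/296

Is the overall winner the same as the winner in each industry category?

Media: Format A 15/60 = 25.0%, the hybrid format 512/1366 = 37.5% → the hybrid format
Finance: Format A 586/1000 = 58.6%, the hybrid format 47/69 = 68.1% → the hybrid format
Manufacturing: Format A 110/242 = 45.5%, the hybrid format 172/296 = 58.1% → the hybrid format
Overall: Format A 711/1302 = 54.6%, the hybrid format 731/1731 = 42.2% → Format A
The hybrid format wins each industry group but Format A wins overall — the comparison reverses. The hybrid format's applications skew toward media, which has a lower base rate.

No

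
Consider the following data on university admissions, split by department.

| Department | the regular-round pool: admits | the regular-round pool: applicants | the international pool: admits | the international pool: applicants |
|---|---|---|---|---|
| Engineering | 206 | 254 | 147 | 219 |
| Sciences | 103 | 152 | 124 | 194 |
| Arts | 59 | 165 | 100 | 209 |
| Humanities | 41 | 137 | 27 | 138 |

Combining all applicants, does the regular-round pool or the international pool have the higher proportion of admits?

the regular-round pool

Engineering: the regular-round pool 206/254 = 81.1%, the international pool 147/219 = 67.1% → the regular-round pool
Sciences: the regular-round pool 103/152 = 67.8%, the international pool 124/194 = 63.9% → the regular-round pool
Arts: the regular-round pool 59/165 = 35.8%, the international pool 100/209 = 47.8% → the international pool
Humanities: the regular-round pool 41/137 = 29.9%, the international pool 27/138 = 19.6% → the regular-round pool
Overall: the regular-round pool 409/708 = 57.8%, the international pool 398/760 = 52.4% → the regular-round pool
(Neither sweeps every department group, but the regular-round pool has the higher pooled rate.)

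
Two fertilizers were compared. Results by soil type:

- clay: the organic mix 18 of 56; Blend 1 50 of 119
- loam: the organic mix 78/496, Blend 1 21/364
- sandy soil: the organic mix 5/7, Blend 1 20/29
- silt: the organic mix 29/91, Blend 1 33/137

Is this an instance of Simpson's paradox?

No

Clay: the organic mix 18/56 = 32.1%, Blend 1 50/119 = 42.0% → Blend 1
Loam: the organic mix 78/496 = 15.7%, Blend 1 21/364 = 5.8% → the organic mix
Sandy soil: the organic mix 5/7 = 71.4%, Blend 1 20/29 = 69.0% → the organic mix
Silt: the organic mix 29/91 = 31.9%, Blend 1 33/137 = 24.1% → the organic mix
Overall: the organic mix 130/650 = 20.0%, Blend 1 124/649 = 19.1% → the organic mix
Neither sweeps: the organic mix wins 3 of 4 groups, Blend 1 wins 1. The organic mix wins overall but not every group — no Simpson reversal.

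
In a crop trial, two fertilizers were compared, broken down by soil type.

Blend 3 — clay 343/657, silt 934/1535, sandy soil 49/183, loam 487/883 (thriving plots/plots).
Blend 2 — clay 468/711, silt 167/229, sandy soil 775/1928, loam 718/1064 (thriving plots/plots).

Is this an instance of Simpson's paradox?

Clay: Blend 3 343/657 = 52.2%, Blend 2 468/711 = 65.8% → Blend 2
Silt: Blend 3 934/1535 = 60.8%, Blend 2 167/229 = 72.9% → Blend 2
Sandy soil: Blend 3 49/183 = 26.8%, Blend 2 775/1928 = 40.2% → Blend 2
Loam: Blend 3 487/883 = 55.2%, Blend 2 718/1064 = 67.5% → Blend 2
Overall: Blend 3 1813/3258 = 55.6%, Blend 2 2128/3932 = 54.1% → Blend 3
Blend 2 wins each soil group but Blend 3 wins overall — the comparison reverses. Blend 2's plots skew toward sandy soil, which has a lower base rate.

Yes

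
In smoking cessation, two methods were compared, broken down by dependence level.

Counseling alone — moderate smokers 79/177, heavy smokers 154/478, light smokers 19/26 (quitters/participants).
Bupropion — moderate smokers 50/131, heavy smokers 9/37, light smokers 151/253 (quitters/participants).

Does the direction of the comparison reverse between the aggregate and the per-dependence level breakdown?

Moderate smokers: counseling alone 79/177 = 44.6%, bupropion 50/131 = 38.2% → counseling alone
Heavy smokers: counseling alone 154/478 = 32.2%, bupropion 9/37 = 24.3% → counseling alone
Light smokers: counseling alone 19/26 = 73.1%, bupropion 151/253 = 59.7% → counseling alone
Overall: counseling alone 252/681 = 37.0%, bupropion 210/421 = 49.9% → bupropion
Counseling alone wins each dependence group but bupropion wins overall — the comparison reverses. Counseling alone's participants skew toward heavy smokers, which has a lower base rate.

Yes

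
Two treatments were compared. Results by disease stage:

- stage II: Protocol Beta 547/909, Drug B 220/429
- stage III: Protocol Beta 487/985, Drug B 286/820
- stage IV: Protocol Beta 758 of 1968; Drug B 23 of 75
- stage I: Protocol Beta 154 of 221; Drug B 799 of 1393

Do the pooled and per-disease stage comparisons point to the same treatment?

Stage II: Protocol Beta 547/909 = 60.2%, Drug B 220/429 = 51.3% → Protocol Beta
Stage III: Protocol Beta 487/985 = 49.4%, Drug B 286/820 = 34.9% → Protocol Beta
Stage IV: Protocol Beta 758/1968 = 38.5%, Drug B 23/75 = 30.7% → Protocol Beta
Stage I: Protocol Beta 154/221 = 69.7%, Drug B 799/1393 = 57.4% → Protocol Beta
Overall: Protocol Beta 1946/4083 = 47.7%, Drug B 1328/2717 = 48.9% → Drug B
Protocol Beta wins each disease group but Drug B wins overall — the comparison reverses. Protocol Beta's patients skew toward stage IV, which has a lower base rate.

No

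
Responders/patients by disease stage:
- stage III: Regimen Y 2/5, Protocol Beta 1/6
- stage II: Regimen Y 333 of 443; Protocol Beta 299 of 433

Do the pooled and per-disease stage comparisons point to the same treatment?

Yes

Stage III: Regimen Y 2/5 = 40.0%, Protocol Beta 1/6 = 16.7% → Regimen Y
Stage II: Regimen Y 333/443 = 75.2%, Protocol Beta 299/433 = 69.1% → Regimen Y
Overall: Regimen Y 335/448 = 74.8%, Protocol Beta 300/439 = 68.3% → Regimen Y
Regimen Y wins overall and in every disease group — no reversal.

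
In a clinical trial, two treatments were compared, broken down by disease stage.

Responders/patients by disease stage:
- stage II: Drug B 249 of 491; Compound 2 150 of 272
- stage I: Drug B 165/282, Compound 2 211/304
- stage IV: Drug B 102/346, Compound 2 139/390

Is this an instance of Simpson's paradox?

No

Stage II: Drug B 249/491 = 50.7%, Compound 2 150/272 = 55.1% → Compound 2
Stage I: Drug B 165/282 = 58.5%, Compound 2 211/304 = 69.4% → Compound 2
Stage IV: Drug B 102/346 = 29.5%, Compound 2 139/390 = 35.6% → Compound 2
Overall: Drug B 516/1119 = 46.1%, Compound 2 500/966 = 51.8% → Compound 2
Compound 2 wins overall and in every disease group — no reversal.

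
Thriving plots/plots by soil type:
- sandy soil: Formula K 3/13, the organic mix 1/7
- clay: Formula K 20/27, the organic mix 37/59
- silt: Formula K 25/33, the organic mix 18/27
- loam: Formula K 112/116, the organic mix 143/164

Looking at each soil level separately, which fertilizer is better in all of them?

Formula K

Sandy soil: Formula K 3/13 = 23.1%, the organic mix 1/7 = 14.3% → Formula K
Clay: Formula K 20/27 = 74.1%, the organic mix 37/59 = 62.7% → Formula K
Silt: Formula K 25/33 = 75.8%, the organic mix 18/27 = 66.7% → Formula K
Loam: Formula K 112/116 = 96.6%, the organic mix 143/164 = 87.2% → Formula K
Formula K has the higher rate in all 4 groups.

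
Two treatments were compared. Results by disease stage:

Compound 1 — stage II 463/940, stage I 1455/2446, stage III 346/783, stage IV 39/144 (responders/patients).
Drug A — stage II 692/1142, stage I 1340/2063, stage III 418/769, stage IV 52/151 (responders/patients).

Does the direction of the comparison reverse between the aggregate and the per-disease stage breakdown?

No

Stage II: Compound 1 463/940 = 49.3%, Drug A 692/1142 = 60.6% → Drug A
Stage I: Compound 1 1455/2446 = 59.5%, Drug A 1340/2063 = 65.0% → Drug A
Stage III: Compound 1 346/783 = 44.2%, Drug A 418/769 = 54.4% → Drug A
Stage IV: Compound 1 39/144 = 27.1%, Drug A 52/151 = 34.4% → Drug A
Overall: Compound 1 2303/4313 = 53.4%, Drug A 2502/4125 = 60.7% → Drug A
Drug A wins overall and in every disease group — no reversal.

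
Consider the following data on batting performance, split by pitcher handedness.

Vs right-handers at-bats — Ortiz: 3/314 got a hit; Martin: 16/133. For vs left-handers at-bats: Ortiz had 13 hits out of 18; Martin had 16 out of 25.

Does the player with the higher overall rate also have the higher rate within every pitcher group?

Vs right-handers: Ortiz 3/314 = 1.0%, Martin 16/133 = 12.0% → Martin
Vs left-handers: Ortiz 13/18 = 72.2%, Martin 16/25 = 64.0% → Ortiz
Overall: Ortiz 16/332 = 4.8%, Martin 32/158 = 20.3% → Martin
Neither sweeps: Ortiz wins 1 of 2 groups, Martin wins 1. Martin wins overall but not every group — no Simpson reversal.

No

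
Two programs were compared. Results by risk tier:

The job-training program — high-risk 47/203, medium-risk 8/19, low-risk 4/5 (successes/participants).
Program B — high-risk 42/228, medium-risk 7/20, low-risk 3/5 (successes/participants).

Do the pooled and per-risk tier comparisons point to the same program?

Yes

High-risk: the job-training program 47/203 = 23.2%, Program B 42/228 = 18.4% → the job-training program
Medium-risk: the job-training program 8/19 = 42.1%, Program B 7/20 = 35.0% → the job-training program
Low-risk: the job-training program 4/5 = 80.0%, Program B 3/5 = 60.0% → the job-training program
Overall: the job-training program 59/227 = 26.0%, Program B 52/253 = 20.6% → the job-training program
The job-training program wins overall and in every risk group — no reversal.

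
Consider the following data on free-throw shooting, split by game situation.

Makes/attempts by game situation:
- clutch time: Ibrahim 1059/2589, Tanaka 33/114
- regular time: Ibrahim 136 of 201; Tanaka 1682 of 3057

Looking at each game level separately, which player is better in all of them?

Ibrahim

Clutch time: Ibrahim 1059/2589 = 40.9%, Tanaka 33/114 = 28.9% → Ibrahim
Regular time: Ibrahim 136/201 = 67.7%, Tanaka 1682/3057 = 55.0% → Ibrahim
Ibrahim has the higher rate in both groups.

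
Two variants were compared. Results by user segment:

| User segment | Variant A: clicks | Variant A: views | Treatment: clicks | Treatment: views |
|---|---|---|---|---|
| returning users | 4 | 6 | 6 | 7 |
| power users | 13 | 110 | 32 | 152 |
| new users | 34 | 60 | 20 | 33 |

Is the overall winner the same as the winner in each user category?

Returning users: Variant A 4/6 = 66.7%, Treatment 6/7 = 85.7% → Treatment
Power users: Variant A 13/110 = 11.8%, Treatment 32/152 = 21.1% → Treatment
New users: Variant A 34/60 = 56.7%, Treatment 20/33 = 60.6% → Treatment
Overall: Variant A 51/176 = 29.0%, Treatment 58/192 = 30.2% → Treatment
Treatment wins overall and in every user group — no reversal.

Yes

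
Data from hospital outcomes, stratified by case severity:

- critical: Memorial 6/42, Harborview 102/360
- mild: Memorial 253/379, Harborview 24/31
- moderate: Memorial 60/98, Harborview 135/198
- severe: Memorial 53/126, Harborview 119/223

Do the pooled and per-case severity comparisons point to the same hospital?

Critical: Memorial 6/42 = 14.3%, Harborview 102/360 = 28.3% → Harborview
Mild: Memorial 253/379 = 66.8%, Harborview 24/31 = 77.4% → Harborview
Moderate: Memorial 60/98 = 61.2%, Harborview 135/198 = 68.2% → Harborview
Severe: Memorial 53/126 = 42.1%, Harborview 119/223 = 53.4% → Harborview
Overall: Memorial 372/645 = 57.7%, Harborview 380/812 = 46.8% → Memorial
Harborview wins each case group but Memorial wins overall — the comparison reverses. Harborview's patients skew toward critical, which has a lower base rate.

No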